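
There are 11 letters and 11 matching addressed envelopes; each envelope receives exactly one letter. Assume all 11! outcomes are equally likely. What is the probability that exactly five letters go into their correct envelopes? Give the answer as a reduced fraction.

53/17280

Favorable outcomes: C(11,5)·!6 = 462·265 = 122430.
Total outcomes: 11! = 39916800.
Probability = 122430/39916800 = 53/17280.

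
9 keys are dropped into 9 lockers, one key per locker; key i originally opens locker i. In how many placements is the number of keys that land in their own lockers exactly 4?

5544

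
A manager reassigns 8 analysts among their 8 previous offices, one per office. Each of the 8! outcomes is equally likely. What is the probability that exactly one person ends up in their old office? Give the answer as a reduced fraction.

103/280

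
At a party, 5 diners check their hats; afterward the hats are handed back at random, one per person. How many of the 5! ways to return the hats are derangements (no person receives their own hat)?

!5 is the nearest integer to 5!/e.
5! = 120, and 120/e ≈ 44.15, so !5 = 44.

44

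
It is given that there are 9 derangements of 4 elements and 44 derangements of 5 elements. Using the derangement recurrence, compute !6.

!6 = (6-1)·(!5 + !4) = 5·(44 + 9) = 5·53 = 265.

265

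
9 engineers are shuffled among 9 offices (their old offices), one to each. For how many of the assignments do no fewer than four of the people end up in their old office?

6883

# with exactly i fixed is C(9,i)·!(9-i); sum over i=4..9:
  i=4: C(9,4)·!5 = 126·44 = 5544
  i=5: C(9,5)·!4 = 126·9 = 1134
  i=6: C(9,6)·!3 = 84·2 = 168
  i=7: C(9,7)·!2 = 36·1 = 36
  i=8: C(9,8)·!1 = 9·0 = 0
  i=9: C(9,9)·!0 = 1·1 = 1
Total = 6883.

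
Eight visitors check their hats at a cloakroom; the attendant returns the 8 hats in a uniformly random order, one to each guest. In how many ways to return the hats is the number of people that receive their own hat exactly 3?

2464

Choose which 3 of the 8 are fixed: C(8,3) = 56.
The other 5 form a derangement: !5 = 44.
Total: 56 × 44 = 2464.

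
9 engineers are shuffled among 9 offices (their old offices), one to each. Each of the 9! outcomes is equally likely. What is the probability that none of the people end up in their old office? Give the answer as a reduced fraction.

16687/45360

Favorable outcomes: !9 = 133496.
Total outcomes: 9! = 362880.
Probability = 133496/362880 = 16687/45360.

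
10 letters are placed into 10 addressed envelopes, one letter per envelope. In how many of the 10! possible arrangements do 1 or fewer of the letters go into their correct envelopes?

2669921

# with exactly i fixed is C(10,i)·!(10-i); sum over i=0..1:
  i=0: C(10,0)·!10 = 1·1334961 = 1334961
  i=1: C(10,1)·!9 = 10·133496 = 1334960
Total = 2669921.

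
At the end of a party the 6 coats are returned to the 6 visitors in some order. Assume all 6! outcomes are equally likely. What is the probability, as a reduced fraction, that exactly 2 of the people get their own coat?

3/16

Favorable outcomes: C(6,2)·!4 = 15·9 = 135.
Total outcomes: 6! = 720.
Probability = 135/720 = 3/16.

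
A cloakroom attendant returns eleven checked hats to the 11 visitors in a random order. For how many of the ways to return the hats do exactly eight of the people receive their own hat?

330

Pick the 8 fixed positions: C(11,8) = 165 ways.
The other 3 form a derangement: !3 = 2.
Total: 165 × 2 = 330.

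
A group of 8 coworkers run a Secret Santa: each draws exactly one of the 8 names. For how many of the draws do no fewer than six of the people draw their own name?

29

Sum C(8,i)·!(8-i) for i = 6..8:
  i=6: C(8,6)·!2 = 28·1 = 28
  i=7: C(8,7)·!1 = 8·0 = 0
  i=8: C(8,8)·!0 = 1·1 = 1
Total = 29.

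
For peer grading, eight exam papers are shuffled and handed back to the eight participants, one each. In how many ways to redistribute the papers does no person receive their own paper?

The subfactorial !8 = [8!/e] (nearest integer).
8! = 40320, and 40320/e ≈ 14832.90, so !8 = 14833.

14833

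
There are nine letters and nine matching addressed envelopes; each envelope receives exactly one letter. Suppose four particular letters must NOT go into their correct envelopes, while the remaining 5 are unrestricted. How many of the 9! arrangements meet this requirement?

229080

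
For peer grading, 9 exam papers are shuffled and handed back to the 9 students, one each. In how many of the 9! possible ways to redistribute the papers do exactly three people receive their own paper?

22260

Pick the 3 fixed positions: C(9,3) = 84 ways.
The other 6 form a derangement: !6 = 265.
Total: 84 × 265 = 22260.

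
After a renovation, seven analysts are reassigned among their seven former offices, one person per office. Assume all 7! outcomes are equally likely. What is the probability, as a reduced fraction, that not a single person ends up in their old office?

103/280

Favorable outcomes: !7 = 1854.
Total outcomes: 7! = 5040.
Probability = 1854/5040 = 103/280.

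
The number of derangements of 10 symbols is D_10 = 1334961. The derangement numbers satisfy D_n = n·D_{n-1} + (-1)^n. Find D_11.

14684570

D_11 = 11·1334961 - 1 = 14684570.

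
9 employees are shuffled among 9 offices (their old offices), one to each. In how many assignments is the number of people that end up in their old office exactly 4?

5544

Choose which 4 of the 9 are fixed: C(9,4) = 126.
The other 5 form a derangement: !5 = 44.
Total: 126 × 44 = 5544.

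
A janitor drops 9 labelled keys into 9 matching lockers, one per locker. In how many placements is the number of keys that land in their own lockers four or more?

6883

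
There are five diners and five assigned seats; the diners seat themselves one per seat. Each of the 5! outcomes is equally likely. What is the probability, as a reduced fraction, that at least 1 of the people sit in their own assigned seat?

19/30

Favorable outcomes: Σ_{i≥1} C(5,i)·!(5-i) = 5·9 + 10·2 + 10·1 + 5·0 + 1·1 = 76.
Total outcomes: 5! = 120.
Probability = 76/120 = 19/30.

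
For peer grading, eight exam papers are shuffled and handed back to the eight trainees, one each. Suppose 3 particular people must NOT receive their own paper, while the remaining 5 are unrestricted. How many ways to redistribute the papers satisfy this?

27240

Let A_j be the event that the j-th constrained one is fixed. By inclusion-exclusion over the 3 events:
Σ_{j=0}^{3} (-1)^j C(3,j)(8-j)!
= C(3,0)·8! - C(3,1)·7! + C(3,2)·6! - C(3,3)·5!
= 40320 - 15120 + 2160 - 120
= 27240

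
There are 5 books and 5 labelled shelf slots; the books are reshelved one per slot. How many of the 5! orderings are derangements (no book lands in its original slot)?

44

Recurrence: !5 = 5·!4 + (-1)^5.
!5 = 5·9 - 1 = 44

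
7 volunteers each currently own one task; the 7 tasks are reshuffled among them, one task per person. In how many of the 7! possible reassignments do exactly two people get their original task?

924

Pick the 2 fixed positions: C(7,2) = 21 ways.
The remaining 5 must be deranged: !5 = 44.
Total: 21 × 44 = 924.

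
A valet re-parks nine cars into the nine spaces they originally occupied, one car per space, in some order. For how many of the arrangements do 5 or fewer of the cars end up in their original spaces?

362675

Sum C(9,i)·!(9-i) for i = 0..5:
  i=0: C(9,0)·!9 = 1·133496 = 133496
  i=1: C(9,1)·!8 = 9·14833 = 133497
  i=2: C(9,2)·!7 = 36·1854 = 66744
  i=3: C(9,3)·!6 = 84·265 = 22260
  i=4: C(9,4)·!5 = 126·44 = 5544
  i=5: C(9,5)·!4 = 126·9 = 1134
Total = 362675.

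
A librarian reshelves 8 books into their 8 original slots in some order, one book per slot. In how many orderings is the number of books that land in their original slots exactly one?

14832

Choose which one of the 8 is fixed: C(8,1) = 8.
The remaining 7 must be deranged: !7 = 1854.
Total: 8 × 1854 = 14832.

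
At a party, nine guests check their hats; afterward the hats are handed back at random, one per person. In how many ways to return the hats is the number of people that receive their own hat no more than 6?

362843

Sum C(9,i)·!(9-i) for i = 0..6:
  i=0: C(9,0)·!9 = 1·133496 = 133496
  i=1: C(9,1)·!8 = 9·14833 = 133497
  i=2: C(9,2)·!7 = 36·1854 = 66744
  i=3: C(9,3)·!6 = 84·265 = 22260
  i=4: C(9,4)·!5 = 126·44 = 5544
  i=5: C(9,5)·!4 = 126·9 = 1134
  i=6: C(9,6)·!3 = 84·2 = 168
Total = 362843.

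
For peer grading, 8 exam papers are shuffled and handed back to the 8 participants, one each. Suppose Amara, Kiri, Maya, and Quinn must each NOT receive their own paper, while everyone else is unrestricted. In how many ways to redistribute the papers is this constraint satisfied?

24024

Let A_j be the event that the j-th constrained one is fixed. By inclusion-exclusion over the 4 events:
Σ_{j=0}^{4} (-1)^j C(4,j)(8-j)!
= C(4,0)·8! - C(4,1)·7! + C(4,2)·6! - C(4,3)·5! + C(4,4)·4!
= 40320 - 20160 + 4320 - 480 + 24
= 24024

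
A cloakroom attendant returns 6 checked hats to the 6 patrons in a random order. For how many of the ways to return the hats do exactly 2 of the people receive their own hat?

135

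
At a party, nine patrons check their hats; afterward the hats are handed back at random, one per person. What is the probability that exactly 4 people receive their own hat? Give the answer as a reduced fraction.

11/720

Favorable outcomes: C(9,4)·!5 = 126·44 = 5544.
Total outcomes: 9! = 362880.
Probability = 5544/362880 = 11/720.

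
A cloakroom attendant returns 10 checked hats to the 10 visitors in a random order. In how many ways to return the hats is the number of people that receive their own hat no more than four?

3615536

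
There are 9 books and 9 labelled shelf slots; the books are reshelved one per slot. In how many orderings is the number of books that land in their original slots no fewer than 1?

229384

# with exactly i fixed is C(9,i)·!(9-i); sum over i=1..9:
  i=1: C(9,1)·!8 = 9·14833 = 133497
  i=2: C(9,2)·!7 = 36·1854 = 66744
  i=3: C(9,3)·!6 = 84·265 = 22260
  i=4: C(9,4)·!5 = 126·44 = 5544
  i=5: C(9,5)·!4 = 126·9 = 1134
  i=6: C(9,6)·!3 = 84·2 = 168
  i=7: C(9,7)·!2 = 36·1 = 36
  i=8: C(9,8)·!1 = 9·0 = 0
  i=9: C(9,9)·!0 = 1·1 = 1
Total = 229384.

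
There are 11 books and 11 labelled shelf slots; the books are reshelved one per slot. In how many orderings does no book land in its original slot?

!11 is the nearest integer to 11!/e.
11! = 39916800, and 39916800/e ≈ 14684570.08, so !11 = 14684570.

14684570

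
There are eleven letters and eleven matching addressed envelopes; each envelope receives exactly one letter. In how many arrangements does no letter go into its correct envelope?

14684570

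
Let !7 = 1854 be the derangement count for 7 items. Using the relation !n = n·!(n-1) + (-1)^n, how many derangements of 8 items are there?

14833

!8 = 8·1854 + 1 = 14833.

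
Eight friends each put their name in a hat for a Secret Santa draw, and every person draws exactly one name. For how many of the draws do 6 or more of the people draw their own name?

29

Sum C(8,i)·!(8-i) for i = 6..8:
  i=6: C(8,6)·!2 = 28·1 = 28
  i=7: C(8,7)·!1 = 8·0 = 0
  i=8: C(8,8)·!0 = 1·1 = 1
Total = 29.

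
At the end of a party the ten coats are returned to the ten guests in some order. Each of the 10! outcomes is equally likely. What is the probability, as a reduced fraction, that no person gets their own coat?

16481/44800

Favorable outcomes: !10 = 1334961.
Total outcomes: 10! = 3628800.
Probability = 1334961/3628800 = 16481/44800.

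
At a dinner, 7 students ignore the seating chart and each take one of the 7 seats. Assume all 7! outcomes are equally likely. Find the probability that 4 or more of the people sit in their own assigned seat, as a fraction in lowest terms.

Favorable outcomes: Σ_{i≥4} C(7,i)·!(7-i) = 35·2 + 21·1 + 7·0 + 1·1 = 92.
Total outcomes: 7! = 5040.
Probability = 92/5040 = 23/1260.

23/1260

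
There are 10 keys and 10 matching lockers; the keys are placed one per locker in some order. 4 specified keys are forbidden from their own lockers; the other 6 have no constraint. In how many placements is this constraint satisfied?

2399760

Let A_j be the event that the j-th constrained one is fixed. By inclusion-exclusion over the 4 events:
Σ_{j=0}^{4} (-1)^j C(4,j)(10-j)!
= C(4,0)·10! - C(4,1)·9! + C(4,2)·8! - C(4,3)·7! + C(4,4)·6!
= 3628800 - 1451520 + 241920 - 20160 + 720
= 2399760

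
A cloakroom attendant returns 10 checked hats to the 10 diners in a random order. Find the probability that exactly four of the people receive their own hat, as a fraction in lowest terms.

53/3456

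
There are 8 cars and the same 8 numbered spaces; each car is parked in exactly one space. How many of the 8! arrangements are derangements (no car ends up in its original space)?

Use !n = n·!(n-1) + (-1)^n.
!8 = 8·1854 + 1 = 14833

14833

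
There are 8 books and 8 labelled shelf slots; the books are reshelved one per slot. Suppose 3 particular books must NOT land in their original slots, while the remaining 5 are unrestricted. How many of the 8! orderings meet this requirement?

27240

Inclusion-exclusion on the 3 forbidden self-matches:
Σ_{j=0}^{3} (-1)^j C(3,j)(8-j)!
= C(3,0)·8! - C(3,1)·7! + C(3,2)·6! - C(3,3)·5!
= 40320 - 15120 + 2160 - 120
= 27240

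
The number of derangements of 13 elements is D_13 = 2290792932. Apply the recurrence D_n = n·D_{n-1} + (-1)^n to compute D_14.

32071101049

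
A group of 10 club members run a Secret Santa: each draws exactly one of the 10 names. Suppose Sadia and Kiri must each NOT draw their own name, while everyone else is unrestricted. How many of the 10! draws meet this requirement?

Let A_j be the event that the j-th constrained one is fixed. By inclusion-exclusion over the 2 events:
Σ_{j=0}^{2} (-1)^j C(2,j)(10-j)!
= C(2,0)·10! - C(2,1)·9! + C(2,2)·8!
= 3628800 - 725760 + 40320
= 2943360

2943360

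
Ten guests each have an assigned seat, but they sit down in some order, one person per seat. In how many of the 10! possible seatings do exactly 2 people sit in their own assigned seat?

Choose which 2 of the 10 are fixed: C(10,2) = 45.
The other 8 form a derangement: !8 = 14833.
Total: 45 × 14833 = 667485.

667485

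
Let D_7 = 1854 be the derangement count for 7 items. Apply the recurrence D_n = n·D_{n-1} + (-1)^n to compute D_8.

14833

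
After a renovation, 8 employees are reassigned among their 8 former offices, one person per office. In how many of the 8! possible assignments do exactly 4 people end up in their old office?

Pick the 4 fixed positions: C(8,4) = 70 ways.
The other 4 form a derangement: !4 = 9.
Total: 70 × 9 = 630.

630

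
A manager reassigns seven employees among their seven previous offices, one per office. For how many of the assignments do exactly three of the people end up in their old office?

315

Choose which 3 of the 7 are fixed: C(7,3) = 35.
The other 4 form a derangement: !4 = 9.
Total: 35 × 9 = 315.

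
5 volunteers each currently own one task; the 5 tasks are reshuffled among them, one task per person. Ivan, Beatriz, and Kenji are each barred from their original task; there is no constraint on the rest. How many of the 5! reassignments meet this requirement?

64

Let A_j be the event that the j-th constrained one is fixed. By inclusion-exclusion over the 3 events:
Σ_{j=0}^{3} (-1)^j C(3,j)(5-j)!
= C(3,0)·5! - C(3,1)·4! + C(3,2)·3! - C(3,3)·2!
= 120 - 72 + 18 - 2
= 64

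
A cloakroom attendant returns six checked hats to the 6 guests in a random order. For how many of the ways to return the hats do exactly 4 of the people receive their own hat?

15

Pick the 4 fixed positions: C(6,4) = 15 ways.
The remaining 2 must be deranged: !2 = 1.
Total: 15 × 1 = 15.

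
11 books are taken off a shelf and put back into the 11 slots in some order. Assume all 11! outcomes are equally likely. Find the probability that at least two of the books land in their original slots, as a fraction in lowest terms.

Favorable outcomes: Σ_{i≥2} C(11,i)·!(11-i) = 55·133496 + 165·14833 + 330·1854 + 462·265 + 462·44 + 330·9 + 165·2 + 55·1 + 11·0 + 1·1 = 10547659.
Total outcomes: 11! = 39916800.
Probability = 10547659/39916800 = 10547659/39916800.

10547659/39916800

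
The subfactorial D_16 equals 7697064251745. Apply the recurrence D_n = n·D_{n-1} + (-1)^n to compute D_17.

130850092279664

D_17 = 17·7697064251745 - 1 = 130850092279664.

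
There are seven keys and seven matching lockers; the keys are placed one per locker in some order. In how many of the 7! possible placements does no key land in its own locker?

!7 is the nearest integer to 7!/e.
7! = 5040, and 5040/e ≈ 1854.11, so !7 = 1854.

1854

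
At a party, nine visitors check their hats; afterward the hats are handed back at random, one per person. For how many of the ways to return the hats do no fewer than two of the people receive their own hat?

95887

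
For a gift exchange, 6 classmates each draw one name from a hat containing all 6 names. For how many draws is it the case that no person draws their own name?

265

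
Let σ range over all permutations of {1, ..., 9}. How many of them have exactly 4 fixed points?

5544

Pick the 4 fixed positions: C(9,4) = 126 ways.
The other 5 form a derangement: !5 = 44.
Total: 126 × 44 = 5544.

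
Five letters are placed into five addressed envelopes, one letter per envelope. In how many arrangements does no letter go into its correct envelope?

44

Recurrence: !5 = 5·!4 + (-1)^5.
!5 = 5·9 - 1 = 44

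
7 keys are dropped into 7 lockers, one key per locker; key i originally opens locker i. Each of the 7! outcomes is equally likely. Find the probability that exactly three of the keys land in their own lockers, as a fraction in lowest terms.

Favorable outcomes: C(7,3)·!4 = 35·9 = 315.
Total outcomes: 7! = 5040.
Probability = 315/5040 = 1/16.

1/16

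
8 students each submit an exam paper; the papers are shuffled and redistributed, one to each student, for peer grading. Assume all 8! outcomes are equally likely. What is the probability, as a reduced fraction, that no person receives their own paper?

Favorable outcomes: !8 = 14833.
Total outcomes: 8! = 40320.
Probability = 14833/40320 = 2119/5760.

2119/5760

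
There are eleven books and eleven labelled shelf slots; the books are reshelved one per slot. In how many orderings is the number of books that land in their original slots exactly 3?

Choose which 3 of the 11 are fixed: C(11,3) = 165.
The other 8 form a derangement: !8 = 14833.
Total: 165 × 14833 = 2447445.

2447445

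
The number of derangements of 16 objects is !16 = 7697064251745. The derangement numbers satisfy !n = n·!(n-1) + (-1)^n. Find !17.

!17 = 17·7697064251745 - 1 = 130850092279664.

130850092279664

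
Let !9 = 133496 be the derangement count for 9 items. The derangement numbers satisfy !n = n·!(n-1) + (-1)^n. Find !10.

1334961

!10 = 10·133496 + 1 = 1334961.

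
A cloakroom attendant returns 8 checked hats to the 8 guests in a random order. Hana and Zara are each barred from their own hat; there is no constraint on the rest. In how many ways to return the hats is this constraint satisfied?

Let A_j be the event that the j-th constrained one is fixed. By inclusion-exclusion over the 2 events:
Σ_{j=0}^{2} (-1)^j C(2,j)(8-j)!
= C(2,0)·8! - C(2,1)·7! + C(2,2)·6!
= 40320 - 10080 + 720
= 30960

30960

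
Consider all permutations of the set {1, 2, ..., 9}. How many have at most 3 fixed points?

# with exactly i fixed is C(9,i)·!(9-i); sum over i=0..3:
  i=0: C(9,0)·!9 = 1·133496 = 133496
  i=1: C(9,1)·!8 = 9·14833 = 133497
  i=2: C(9,2)·!7 = 36·1854 = 66744
  i=3: C(9,3)·!6 = 84·265 = 22260
Total = 355997.

355997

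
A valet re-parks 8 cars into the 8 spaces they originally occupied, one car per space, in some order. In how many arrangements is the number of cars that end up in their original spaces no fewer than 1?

Sum C(8,i)·!(8-i) for i = 1..8:
  i=1: C(8,1)·!7 = 8·1854 = 14832
  i=2: C(8,2)·!6 = 28·265 = 7420
  i=3: C(8,3)·!5 = 56·44 = 2464
  i=4: C(8,4)·!4 = 70·9 = 630
  i=5: C(8,5)·!3 = 56·2 = 112
  i=6: C(8,6)·!2 = 28·1 = 28
  i=7: C(8,7)·!1 = 8·0 = 0
  i=8: C(8,8)·!0 = 1·1 = 1
Total = 25487.

25487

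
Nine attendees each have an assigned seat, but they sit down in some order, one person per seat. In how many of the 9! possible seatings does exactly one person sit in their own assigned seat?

133497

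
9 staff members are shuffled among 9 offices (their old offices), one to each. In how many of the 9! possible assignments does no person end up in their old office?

133496

!9 is the nearest integer to 9!/e.
9! = 362880, and 362880/e ≈ 133496.09, so !9 = 133496.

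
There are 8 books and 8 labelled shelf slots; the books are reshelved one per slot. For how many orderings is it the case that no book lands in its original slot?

The subfactorial !8 = [8!/e] (nearest integer).
8! = 40320, and 40320/e ≈ 14832.90, so !8 = 14833.

14833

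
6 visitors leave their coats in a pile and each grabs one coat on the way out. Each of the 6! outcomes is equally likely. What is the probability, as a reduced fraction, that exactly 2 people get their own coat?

Favorable outcomes: C(6,2)·!4 = 15·9 = 135.
Total outcomes: 6! = 720.
Probability = 135/720 = 3/16.

3/16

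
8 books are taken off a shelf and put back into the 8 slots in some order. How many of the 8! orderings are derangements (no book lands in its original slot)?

14833

!8 = 8! · Σ_{k=0}^{8} (-1)^k/k!
= 8! - 8!/1! + 8!/2! - 8!/3! + 8!/4! - 8!/5! + 8!/6! - 8!/7! + 8!/8!
= 40320 - 40320 + 20160 - 6720 + 1680 - 336 + 56 - 8 + 1
= 14833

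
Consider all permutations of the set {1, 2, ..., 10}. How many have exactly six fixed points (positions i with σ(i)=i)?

1890

Pick the 6 fixed positions: C(10,6) = 210 ways.
The other 4 form a derangement: !4 = 9.
Total: 210 × 9 = 1890.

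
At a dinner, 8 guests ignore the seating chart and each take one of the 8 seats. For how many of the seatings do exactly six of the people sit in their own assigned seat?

28

Pick the 6 fixed positions: C(8,6) = 28 ways.
The remaining 2 must be deranged: !2 = 1.
Total: 28 × 1 = 28.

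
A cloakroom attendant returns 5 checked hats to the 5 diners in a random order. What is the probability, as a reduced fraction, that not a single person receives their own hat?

Favorable outcomes: !5 = 44.
Total outcomes: 5! = 120.
Probability = 44/120 = 11/30.

11/30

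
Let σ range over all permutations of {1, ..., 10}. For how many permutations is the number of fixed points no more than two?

Sum C(10,i)·!(10-i) for i = 0..2:
  i=0: C(10,0)·!10 = 1·1334961 = 1334961
  i=1: C(10,1)·!9 = 10·133496 = 1334960
  i=2: C(10,2)·!8 = 45·14833 = 667485
Total = 3337406.

3337406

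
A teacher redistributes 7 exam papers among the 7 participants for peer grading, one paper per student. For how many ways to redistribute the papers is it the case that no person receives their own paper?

The subfactorial !7 = [7!/e] (nearest integer).
7! = 5040, and 5040/e ≈ 1854.11, so !7 = 1854.

1854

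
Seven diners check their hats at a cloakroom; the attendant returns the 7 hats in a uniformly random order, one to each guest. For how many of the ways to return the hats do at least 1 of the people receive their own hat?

# with exactly i fixed is C(7,i)·!(7-i); sum over i=1..7:
  i=1: C(7,1)·!6 = 7·265 = 1855
  i=2: C(7,2)·!5 = 21·44 = 924
  i=3: C(7,3)·!4 = 35·9 = 315
  i=4: C(7,4)·!3 = 35·2 = 70
  i=5: C(7,5)·!2 = 21·1 = 21
  i=6: C(7,6)·!1 = 7·0 = 0
  i=7: C(7,7)·!0 = 1·1 = 1
Total = 3186.

3186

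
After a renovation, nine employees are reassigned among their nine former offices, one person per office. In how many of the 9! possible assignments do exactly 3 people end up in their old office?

22260

Choose which 3 of the 9 are fixed: C(9,3) = 84.
The other 6 form a derangement: !6 = 265.
Total: 84 × 265 = 22260.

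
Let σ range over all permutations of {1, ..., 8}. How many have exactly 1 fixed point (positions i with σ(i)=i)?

14832

Choose which one of the 8 is fixed: C(8,1) = 8.
The other 7 form a derangement: !7 = 1854.
Total: 8 × 1854 = 14832.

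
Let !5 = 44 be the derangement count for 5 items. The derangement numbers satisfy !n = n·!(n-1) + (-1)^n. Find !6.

265

!6 = 6·44 + 1 = 265.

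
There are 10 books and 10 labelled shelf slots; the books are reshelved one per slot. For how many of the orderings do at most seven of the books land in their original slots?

3628754

# with exactly i fixed is C(10,i)·!(10-i); sum over i=0..7:
  i=0: C(10,0)·!10 = 1·1334961 = 1334961
  i=1: C(10,1)·!9 = 10·133496 = 1334960
  i=2: C(10,2)·!8 = 45·14833 = 667485
  i=3: C(10,3)·!7 = 120·1854 = 222480
  i=4: C(10,4)·!6 = 210·265 = 55650
  i=5: C(10,5)·!5 = 252·44 = 11088
  i=6: C(10,6)·!4 = 210·9 = 1890
  i=7: C(10,7)·!3 = 120·2 = 240
Total = 3628754.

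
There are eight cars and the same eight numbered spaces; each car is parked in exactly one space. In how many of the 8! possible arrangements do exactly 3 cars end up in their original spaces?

Pick the 3 fixed positions: C(8,3) = 56 ways.
The other 5 form a derangement: !5 = 44.
Total: 56 × 44 = 2464.

2464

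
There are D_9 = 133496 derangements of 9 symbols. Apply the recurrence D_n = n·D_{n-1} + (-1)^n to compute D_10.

D_10 = 10·133496 + 1 = 1334961.

1334961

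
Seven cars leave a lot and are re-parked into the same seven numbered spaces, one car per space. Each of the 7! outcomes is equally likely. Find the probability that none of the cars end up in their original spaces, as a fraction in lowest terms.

Favorable outcomes: !7 = 1854.
Total outcomes: 7! = 5040.
Probability = 1854/5040 = 103/280.

103/280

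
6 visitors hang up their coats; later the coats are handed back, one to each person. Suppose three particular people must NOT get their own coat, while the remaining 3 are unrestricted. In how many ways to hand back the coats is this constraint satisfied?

426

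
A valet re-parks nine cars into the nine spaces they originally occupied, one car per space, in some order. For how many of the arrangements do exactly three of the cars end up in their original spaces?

22260

Pick the 3 fixed positions: C(9,3) = 84 ways.
The other 6 form a derangement: !6 = 265.
Total: 84 × 265 = 22260.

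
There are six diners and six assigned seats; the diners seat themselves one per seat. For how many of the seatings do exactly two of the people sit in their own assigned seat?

135

Pick the 2 fixed positions: C(6,2) = 15 ways.
The remaining 4 must be deranged: !4 = 9.
Total: 15 × 9 = 135.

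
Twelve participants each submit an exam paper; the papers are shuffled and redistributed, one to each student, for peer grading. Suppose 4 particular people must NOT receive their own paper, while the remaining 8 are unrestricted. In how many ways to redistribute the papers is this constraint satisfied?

339696000

Let A_j be the event that the j-th constrained one is fixed. By inclusion-exclusion over the 4 events:
Σ_{j=0}^{4} (-1)^j C(4,j)(12-j)!
= C(4,0)·12! - C(4,1)·11! + C(4,2)·10! - C(4,3)·9! + C(4,4)·8!
= 479001600 - 159667200 + 21772800 - 1451520 + 40320
= 339696000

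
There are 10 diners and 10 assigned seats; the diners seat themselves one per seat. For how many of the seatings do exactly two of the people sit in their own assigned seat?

667485

Pick the 2 fixed positions: C(10,2) = 45 ways.
The other 8 form a derangement: !8 = 14833.
Total: 45 × 14833 = 667485.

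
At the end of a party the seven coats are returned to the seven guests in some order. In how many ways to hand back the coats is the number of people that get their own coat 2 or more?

1331

# with exactly i fixed is C(7,i)·!(7-i); sum over i=2..7:
  i=2: C(7,2)·!5 = 21·44 = 924
  i=3: C(7,3)·!4 = 35·9 = 315
  i=4: C(7,4)·!3 = 35·2 = 70
  i=5: C(7,5)·!2 = 21·1 = 21
  i=6: C(7,6)·!1 = 7·0 = 0
  i=7: C(7,7)·!0 = 1·1 = 1
Total = 1331.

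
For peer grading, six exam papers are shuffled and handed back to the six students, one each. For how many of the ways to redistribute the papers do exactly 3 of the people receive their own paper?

40

Choose which 3 of the 6 are fixed: C(6,3) = 20.
The other 3 form a derangement: !3 = 2.
Total: 20 × 2 = 40.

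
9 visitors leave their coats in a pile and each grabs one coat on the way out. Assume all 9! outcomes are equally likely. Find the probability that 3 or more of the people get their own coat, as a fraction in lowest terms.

29143/362880

Favorable outcomes: Σ_{i≥3} C(9,i)·!(9-i) = 84·265 + 126·44 + 126·9 + 84·2 + 36·1 + 9·0 + 1·1 = 29143.
Total outcomes: 9! = 362880.
Probability = 29143/362880 = 29143/362880.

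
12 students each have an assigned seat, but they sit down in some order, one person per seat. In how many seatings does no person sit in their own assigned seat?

176214841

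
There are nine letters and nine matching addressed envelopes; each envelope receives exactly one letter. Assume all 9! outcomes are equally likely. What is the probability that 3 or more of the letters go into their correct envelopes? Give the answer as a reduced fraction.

29143/362880

Favorable outcomes: Σ_{i≥3} C(9,i)·!(9-i) = 84·265 + 126·44 + 126·9 + 84·2 + 36·1 + 9·0 + 1·1 = 29143.
Total outcomes: 9! = 362880.
Probability = 29143/362880 = 29143/362880.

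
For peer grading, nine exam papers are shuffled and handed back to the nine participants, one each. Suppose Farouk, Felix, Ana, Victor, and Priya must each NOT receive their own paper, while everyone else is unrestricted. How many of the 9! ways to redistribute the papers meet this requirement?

205056

Let A_j be the event that the j-th constrained one is fixed. By inclusion-exclusion over the 5 events:
Σ_{j=0}^{5} (-1)^j C(5,j)(9-j)!
= C(5,0)·9! - C(5,1)·8! + C(5,2)·7! - C(5,3)·6! + C(5,4)·5! - C(5,5)·4!
= 362880 - 201600 + 50400 - 7200 + 600 - 24
= 205056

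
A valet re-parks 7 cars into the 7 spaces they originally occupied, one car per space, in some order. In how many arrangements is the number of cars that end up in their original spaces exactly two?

Pick the 2 fixed positions: C(7,2) = 21 ways.
The other 5 form a derangement: !5 = 44.
Total: 21 × 44 = 924.

924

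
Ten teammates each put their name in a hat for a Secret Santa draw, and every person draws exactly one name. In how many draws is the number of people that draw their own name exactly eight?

Pick the 8 fixed positions: C(10,8) = 45 ways.
The other 2 form a derangement: !2 = 1.
Total: 45 × 1 = 45.

45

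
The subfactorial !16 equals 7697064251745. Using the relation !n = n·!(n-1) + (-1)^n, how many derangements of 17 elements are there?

130850092279664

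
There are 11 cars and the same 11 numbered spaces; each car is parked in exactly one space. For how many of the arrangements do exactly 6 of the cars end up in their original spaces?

20328

Pick the 6 fixed positions: C(11,6) = 462 ways.
The remaining 5 must be deranged: !5 = 44.
Total: 462 × 44 = 20328.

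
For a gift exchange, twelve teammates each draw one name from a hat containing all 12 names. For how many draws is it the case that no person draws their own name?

Recurrence: !12 = 11·(!11 + !10).
!12 = 11·(14684570 + 1334961) = 11·16019531 = 176214841

176214841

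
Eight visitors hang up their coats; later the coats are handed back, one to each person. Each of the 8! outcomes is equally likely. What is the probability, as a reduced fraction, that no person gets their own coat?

Favorable outcomes: !8 = 14833.
Total outcomes: 8! = 40320.
Probability = 14833/40320 = 2119/5760.

2119/5760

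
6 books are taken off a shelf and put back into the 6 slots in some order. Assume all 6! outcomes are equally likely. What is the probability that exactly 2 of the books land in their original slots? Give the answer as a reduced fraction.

3/16

Favorable outcomes: C(6,2)·!4 = 15·9 = 135.
Total outcomes: 6! = 720.
Probability = 135/720 = 3/16.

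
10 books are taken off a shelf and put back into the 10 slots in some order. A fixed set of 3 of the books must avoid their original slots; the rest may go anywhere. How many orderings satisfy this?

Let A_j be the event that the j-th constrained one is fixed. By inclusion-exclusion over the 3 events:
Σ_{j=0}^{3} (-1)^j C(3,j)(10-j)!
= C(3,0)·10! - C(3,1)·9! + C(3,2)·8! - C(3,3)·7!
= 3628800 - 1088640 + 120960 - 5040
= 2656080

2656080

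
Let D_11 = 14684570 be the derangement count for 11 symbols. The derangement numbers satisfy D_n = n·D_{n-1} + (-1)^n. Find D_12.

D_12 = 12·14684570 + 1 = 176214841.

176214841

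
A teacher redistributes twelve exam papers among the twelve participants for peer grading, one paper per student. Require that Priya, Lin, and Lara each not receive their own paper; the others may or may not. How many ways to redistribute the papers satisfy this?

369774720

Let A_j be the event that the j-th constrained one is fixed. By inclusion-exclusion over the 3 events:
Σ_{j=0}^{3} (-1)^j C(3,j)(12-j)!
= C(3,0)·12! - C(3,1)·11! + C(3,2)·10! - C(3,3)·9!
= 479001600 - 119750400 + 10886400 - 362880
= 369774720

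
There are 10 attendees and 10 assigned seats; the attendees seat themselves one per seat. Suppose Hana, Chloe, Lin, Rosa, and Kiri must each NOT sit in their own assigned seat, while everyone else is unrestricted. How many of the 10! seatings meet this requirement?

2170680

Let A_j be the event that the j-th constrained one is fixed. By inclusion-exclusion over the 5 events:
Σ_{j=0}^{5} (-1)^j C(5,j)(10-j)!
= C(5,0)·10! - C(5,1)·9! + C(5,2)·8! - C(5,3)·7! + C(5,4)·6! - C(5,5)·5!
= 3628800 - 1814400 + 403200 - 50400 + 3600 - 120
= 2170680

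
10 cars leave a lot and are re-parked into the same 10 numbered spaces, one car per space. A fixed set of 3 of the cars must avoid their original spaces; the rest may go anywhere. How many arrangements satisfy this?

2656080

Let A_j be the event that the j-th constrained one is fixed. By inclusion-exclusion over the 3 events:
Σ_{j=0}^{3} (-1)^j C(3,j)(10-j)!
= C(3,0)·10! - C(3,1)·9! + C(3,2)·8! - C(3,3)·7!
= 3628800 - 1088640 + 120960 - 5040
= 2656080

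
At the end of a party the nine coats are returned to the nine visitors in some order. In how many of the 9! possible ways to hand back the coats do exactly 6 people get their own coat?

Pick the 6 fixed positions: C(9,6) = 84 ways.
The remaining 3 must be deranged: !3 = 2.
Total: 84 × 2 = 168.

168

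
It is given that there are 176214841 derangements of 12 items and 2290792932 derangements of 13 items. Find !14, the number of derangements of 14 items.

32071101049

!14 = (14-1)·(!13 + !12) = 13·(2290792932 + 176214841) = 13·2467007773 = 32071101049.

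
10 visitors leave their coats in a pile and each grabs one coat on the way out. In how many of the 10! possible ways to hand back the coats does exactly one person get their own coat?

1334960

Choose which one of the 10 is fixed: C(10,1) = 10.
The remaining 9 must be deranged: !9 = 133496.
Total: 10 × 133496 = 1334960.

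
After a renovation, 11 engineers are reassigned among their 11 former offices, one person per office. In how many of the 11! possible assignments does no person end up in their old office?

14684570

!11 is the nearest integer to 11!/e.
11! = 39916800, and 39916800/e ≈ 14684570.08, so !11 = 14684570.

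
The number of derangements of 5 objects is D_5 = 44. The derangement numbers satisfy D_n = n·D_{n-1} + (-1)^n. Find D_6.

D_6 = 6·44 + 1 = 265.

265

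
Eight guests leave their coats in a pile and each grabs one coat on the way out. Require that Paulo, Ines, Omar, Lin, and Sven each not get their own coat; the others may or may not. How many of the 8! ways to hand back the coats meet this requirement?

21234

Inclusion-exclusion on the 5 forbidden self-matches:
Σ_{j=0}^{5} (-1)^j C(5,j)(8-j)!
= C(5,0)·8! - C(5,1)·7! + C(5,2)·6! - C(5,3)·5! + C(5,4)·4! - C(5,5)·3!
= 40320 - 25200 + 7200 - 1200 + 120 - 6
= 21234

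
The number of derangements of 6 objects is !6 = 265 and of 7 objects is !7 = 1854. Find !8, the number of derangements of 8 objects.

14833

!8 = (8-1)·(!7 + !6) = 7·(1854 + 265) = 7·2119 = 14833.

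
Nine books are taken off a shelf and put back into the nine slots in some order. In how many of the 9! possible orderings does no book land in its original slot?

!9 is the nearest integer to 9!/e.
9! = 362880, and 362880/e ≈ 133496.09, so !9 = 133496.

133496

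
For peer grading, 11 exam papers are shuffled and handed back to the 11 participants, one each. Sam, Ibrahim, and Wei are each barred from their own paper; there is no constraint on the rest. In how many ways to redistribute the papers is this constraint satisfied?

30078720

Let A_j be the event that the j-th constrained one is fixed. By inclusion-exclusion over the 3 events:
Σ_{j=0}^{3} (-1)^j C(3,j)(11-j)!
= C(3,0)·11! - C(3,1)·10! + C(3,2)·9! - C(3,3)·8!
= 39916800 - 10886400 + 1088640 - 40320
= 30078720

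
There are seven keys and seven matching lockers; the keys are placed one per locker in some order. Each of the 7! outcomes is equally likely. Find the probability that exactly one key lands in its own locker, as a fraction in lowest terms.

53/144

Favorable outcomes: C(7,1)·!6 = 7·265 = 1855.
Total outcomes: 7! = 5040.
Probability = 1855/5040 = 53/144.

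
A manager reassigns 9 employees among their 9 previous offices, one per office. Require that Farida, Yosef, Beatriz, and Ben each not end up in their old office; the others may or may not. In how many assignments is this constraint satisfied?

Inclusion-exclusion on the 4 forbidden self-matches:
Σ_{j=0}^{4} (-1)^j C(4,j)(9-j)!
= C(4,0)·9! - C(4,1)·8! + C(4,2)·7! - C(4,3)·6! + C(4,4)·5!
= 362880 - 161280 + 30240 - 2880 + 120
= 229080

229080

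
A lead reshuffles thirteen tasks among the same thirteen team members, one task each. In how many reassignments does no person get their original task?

2290792932

!13 is the nearest integer to 13!/e.
13! = 6227020800, and 6227020800/e ≈ 2290792932.07, so !13 = 2290792932.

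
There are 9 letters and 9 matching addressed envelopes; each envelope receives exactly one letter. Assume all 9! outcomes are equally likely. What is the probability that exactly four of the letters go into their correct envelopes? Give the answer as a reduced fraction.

Favorable outcomes: C(9,4)·!5 = 126·44 = 5544.
Total outcomes: 9! = 362880.
Probability = 5544/362880 = 11/720.

11/720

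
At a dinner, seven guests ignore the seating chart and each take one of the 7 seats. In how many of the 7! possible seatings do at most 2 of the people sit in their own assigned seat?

4633

Sum C(7,i)·!(7-i) for i = 0..2:
  i=0: C(7,0)·!7 = 1·1854 = 1854
  i=1: C(7,1)·!6 = 7·265 = 1855
  i=2: C(7,2)·!5 = 21·44 = 924
Total = 4633.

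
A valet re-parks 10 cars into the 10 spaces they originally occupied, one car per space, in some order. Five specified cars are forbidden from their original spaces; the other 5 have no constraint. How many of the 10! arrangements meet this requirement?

2170680

Let A_j be the event that the j-th constrained one is fixed. By inclusion-exclusion over the 5 events:
Σ_{j=0}^{5} (-1)^j C(5,j)(10-j)!
= C(5,0)·10! - C(5,1)·9! + C(5,2)·8! - C(5,3)·7! + C(5,4)·6! - C(5,5)·5!
= 3628800 - 1814400 + 403200 - 50400 + 3600 - 120
= 2170680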